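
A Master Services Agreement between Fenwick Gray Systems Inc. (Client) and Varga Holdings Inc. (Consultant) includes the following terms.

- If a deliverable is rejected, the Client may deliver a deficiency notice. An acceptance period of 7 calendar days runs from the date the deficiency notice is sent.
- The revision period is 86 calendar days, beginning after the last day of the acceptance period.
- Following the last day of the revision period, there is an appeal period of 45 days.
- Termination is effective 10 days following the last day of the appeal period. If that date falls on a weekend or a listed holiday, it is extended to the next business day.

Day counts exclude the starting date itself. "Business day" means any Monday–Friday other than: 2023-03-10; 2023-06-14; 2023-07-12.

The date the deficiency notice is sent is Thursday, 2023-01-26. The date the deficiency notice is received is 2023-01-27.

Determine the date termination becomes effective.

Adding 7 calendar days to 2023-01-26 gives 2023-02-02, which is the last day of the acceptance period.
Adding 86 calendar days to 2023-02-02 gives 2023-04-29, which is the last day of the revision period.
The last day of the appeal period: 45 calendar days after 2023-04-29 is 2023-06-13.
Adding 10 calendar days to 2023-06-13 gives 2023-06-23, which is the date termination becomes effective. 2023-06-23 is a Friday and is not a listed holiday, so no roll-forward applies.

2023-06-23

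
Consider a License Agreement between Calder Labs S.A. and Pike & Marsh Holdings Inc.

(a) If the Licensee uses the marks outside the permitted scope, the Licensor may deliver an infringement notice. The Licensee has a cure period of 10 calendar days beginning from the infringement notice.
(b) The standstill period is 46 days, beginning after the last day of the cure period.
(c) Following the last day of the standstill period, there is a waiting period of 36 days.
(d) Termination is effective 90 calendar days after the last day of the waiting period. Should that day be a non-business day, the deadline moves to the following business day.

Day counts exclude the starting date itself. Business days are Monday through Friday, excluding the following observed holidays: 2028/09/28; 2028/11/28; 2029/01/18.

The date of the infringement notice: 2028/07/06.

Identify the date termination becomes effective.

Adding 10 calendar days to 2028/07/06 gives 2028/07/16, which is the last day of the cure period.
The last day of the standstill period: 46 calendar days after 2028/07/16 is 2028/08/31.
The last day of the waiting period: 36 calendar days after 2028/08/31 is 2028/10/06.
Adding 90 calendar days to 2028/10/06 gives 2029/01/04, which is the date termination becomes effective. 2029/01/04 is a Thursday and is not a listed holiday, so no roll-forward applies.

2029/01/04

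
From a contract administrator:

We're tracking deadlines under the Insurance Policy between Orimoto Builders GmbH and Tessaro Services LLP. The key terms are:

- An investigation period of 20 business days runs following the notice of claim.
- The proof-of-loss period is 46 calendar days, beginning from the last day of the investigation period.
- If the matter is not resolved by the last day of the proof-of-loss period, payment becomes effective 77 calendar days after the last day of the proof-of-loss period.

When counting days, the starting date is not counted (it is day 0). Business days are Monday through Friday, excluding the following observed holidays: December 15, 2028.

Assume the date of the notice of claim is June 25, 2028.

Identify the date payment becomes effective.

November 21, 2028

The last day of the investigation period: counting 20 business days from Sunday, June 25, 2028 (Jun 26, Jun 27, Jun 28, Jun 29, …, Jul 19, Jul 20, Jul 21, skipping weekends) reaches Friday, July 21, 2028.
Adding 46 calendar days to July 21, 2028 gives September 5, 2028, which is the last day of the proof-of-loss period.
The date payment becomes effective: September 5, 2028 + 77 days = November 21, 2028.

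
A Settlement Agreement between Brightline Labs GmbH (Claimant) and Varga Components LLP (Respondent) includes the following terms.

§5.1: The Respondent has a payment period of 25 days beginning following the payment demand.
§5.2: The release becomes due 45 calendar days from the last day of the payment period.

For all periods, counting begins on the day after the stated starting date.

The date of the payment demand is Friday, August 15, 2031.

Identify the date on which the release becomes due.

October 24, 2031

The last day of the payment period: 25 calendar days after August 15, 2031 is September 9, 2031.
The date on which the release becomes due: September 9, 2031 + 45 days = October 24, 2031.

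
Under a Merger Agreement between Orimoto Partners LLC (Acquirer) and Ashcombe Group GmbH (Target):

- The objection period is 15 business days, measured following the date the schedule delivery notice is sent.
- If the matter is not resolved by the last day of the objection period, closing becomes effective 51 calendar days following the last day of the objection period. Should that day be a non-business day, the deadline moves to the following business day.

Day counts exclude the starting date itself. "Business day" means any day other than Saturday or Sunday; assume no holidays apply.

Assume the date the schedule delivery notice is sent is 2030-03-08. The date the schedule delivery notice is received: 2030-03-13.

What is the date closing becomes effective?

2030-05-20

The last day of the objection period: 15 business days after Friday, 2030-03-08, skipping weekends — Mar 11, Mar 12, Mar 13, Mar 14, …, Mar 27, Mar 28, Mar 29 — lands on Friday, 2030-03-29.
The date closing becomes effective: 2030-03-29 + 51 days = 2030-05-19. That falls on a Sunday, so it rolls to the next business day, Monday, 2030-05-20.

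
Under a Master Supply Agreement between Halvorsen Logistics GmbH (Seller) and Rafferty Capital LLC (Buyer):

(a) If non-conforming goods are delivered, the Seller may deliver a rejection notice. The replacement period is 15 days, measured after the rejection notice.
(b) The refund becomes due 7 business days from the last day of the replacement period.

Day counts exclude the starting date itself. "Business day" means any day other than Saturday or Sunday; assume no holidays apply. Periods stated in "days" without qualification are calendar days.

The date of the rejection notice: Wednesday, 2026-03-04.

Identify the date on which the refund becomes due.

2026-03-30

The last day of the replacement period: 2026-03-04 + 15 days = 2026-03-19.
From Thursday, 2026-03-19, 7 business days (Mar 20, Mar 23, Mar 24, Mar 25, Mar 26, Mar 27, Mar 30, skipping weekends) brings us to Monday, 2026-03-30, which is the date on which the refund becomes due.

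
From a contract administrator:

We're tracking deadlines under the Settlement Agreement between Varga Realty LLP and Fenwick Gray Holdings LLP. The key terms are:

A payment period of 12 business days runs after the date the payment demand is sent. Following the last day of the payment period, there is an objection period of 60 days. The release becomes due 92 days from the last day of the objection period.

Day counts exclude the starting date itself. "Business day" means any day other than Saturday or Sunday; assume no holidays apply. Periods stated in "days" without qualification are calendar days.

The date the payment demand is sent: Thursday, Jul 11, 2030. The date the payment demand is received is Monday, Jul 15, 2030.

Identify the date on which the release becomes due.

Dec 28, 2030

The last day of the payment period: 12 business days after Thursday, Jul 11, 2030, skipping weekends — Jul 12, Jul 15, Jul 16, Jul 17, …, Jul 25, Jul 26, Jul 29 — lands on Monday, Jul 29, 2030.
The last day of the objection period: 60 calendar days after Jul 29, 2030 is Sep 27, 2030.
The date on which the release becomes due: 92 calendar days after Sep 27, 2030 is Dec 28, 2030.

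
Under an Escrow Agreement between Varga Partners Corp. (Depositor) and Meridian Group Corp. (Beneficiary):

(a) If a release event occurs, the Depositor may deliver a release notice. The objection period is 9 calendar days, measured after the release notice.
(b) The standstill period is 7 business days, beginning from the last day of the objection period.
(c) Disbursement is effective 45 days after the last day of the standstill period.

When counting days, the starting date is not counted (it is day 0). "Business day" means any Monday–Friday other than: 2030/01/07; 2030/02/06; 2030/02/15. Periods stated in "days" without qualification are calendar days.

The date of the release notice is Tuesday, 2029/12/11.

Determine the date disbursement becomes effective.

2030/02/14

The last day of the objection period: 9 calendar days after 2029/12/11 is 2029/12/20.
The last day of the standstill period: counting 7 business days from Thursday, 2029/12/20 (Dec 21, Dec 24, Dec 25, Dec 26, Dec 27, Dec 28, Dec 31, skipping weekends) reaches Monday, 2029/12/31.
The date disbursement becomes effective: 2029/12/31 + 45 days = 2030/02/14.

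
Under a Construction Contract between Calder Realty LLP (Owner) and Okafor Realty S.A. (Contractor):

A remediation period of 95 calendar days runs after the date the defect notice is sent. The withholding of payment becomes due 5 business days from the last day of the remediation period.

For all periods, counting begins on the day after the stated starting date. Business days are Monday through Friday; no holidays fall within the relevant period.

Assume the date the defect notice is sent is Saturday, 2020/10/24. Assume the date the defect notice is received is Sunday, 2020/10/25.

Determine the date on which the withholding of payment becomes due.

2021/02/03

Adding 95 calendar days to 2020/10/24 gives 2021/01/27, which is the last day of the remediation period.
The date on which the withholding of payment becomes due: 5 business days after Wednesday, 2021/01/27, skipping weekends — Jan 28, Jan 29, Feb 1, Feb 2, Feb 3 — lands on Wednesday, 2021/02/03.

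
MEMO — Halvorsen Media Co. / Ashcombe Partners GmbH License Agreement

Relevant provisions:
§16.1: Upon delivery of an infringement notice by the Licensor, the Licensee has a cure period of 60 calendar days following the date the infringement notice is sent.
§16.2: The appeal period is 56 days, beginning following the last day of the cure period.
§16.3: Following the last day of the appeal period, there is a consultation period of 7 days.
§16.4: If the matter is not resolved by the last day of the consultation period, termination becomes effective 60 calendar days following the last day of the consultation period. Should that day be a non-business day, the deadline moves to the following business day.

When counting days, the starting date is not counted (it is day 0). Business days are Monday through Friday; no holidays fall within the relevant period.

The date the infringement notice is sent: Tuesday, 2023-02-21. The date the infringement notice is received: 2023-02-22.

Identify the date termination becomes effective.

The last day of the cure period: 60 calendar days after 2023-02-21 is 2023-04-22.
The last day of the appeal period: 56 calendar days after 2023-04-22 is 2023-06-17.
The last day of the consultation period: 2023-06-17 + 7 days = 2023-06-24.
Adding 60 calendar days to 2023-06-24 gives 2023-08-23, which is the date termination becomes effective. 2023-08-23 is a Wednesday, so no roll-forward applies.

2023-08-23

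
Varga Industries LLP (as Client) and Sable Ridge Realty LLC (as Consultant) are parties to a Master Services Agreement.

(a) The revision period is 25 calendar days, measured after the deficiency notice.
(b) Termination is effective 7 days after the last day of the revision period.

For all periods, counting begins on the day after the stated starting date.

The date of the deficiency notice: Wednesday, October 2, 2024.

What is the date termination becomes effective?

The last day of the revision period: 25 calendar days after October 2, 2024 is October 27, 2024.
The date termination becomes effective: 7 calendar days after October 27, 2024 is November 3, 2024.

November 3, 2024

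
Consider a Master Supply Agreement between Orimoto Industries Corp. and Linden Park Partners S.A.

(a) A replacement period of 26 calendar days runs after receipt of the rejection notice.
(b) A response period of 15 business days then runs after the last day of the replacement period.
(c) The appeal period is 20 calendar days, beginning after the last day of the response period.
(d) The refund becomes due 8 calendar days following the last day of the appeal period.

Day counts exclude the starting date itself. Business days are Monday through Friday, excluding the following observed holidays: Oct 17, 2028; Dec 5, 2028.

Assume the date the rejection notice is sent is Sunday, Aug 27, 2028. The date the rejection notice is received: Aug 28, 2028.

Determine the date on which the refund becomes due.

Nov 10, 2028

Adding 26 calendar days to Aug 28, 2028 gives Sep 23, 2028, which is the last day of the replacement period.
The last day of the response period: counting 15 business days from Saturday, Sep 23, 2028 (Sep 25, Sep 26, Sep 27, Sep 28, …, Oct 11, Oct 12, Oct 13, skipping weekends) reaches Friday, Oct 13, 2028.
The last day of the appeal period: 20 calendar days after Oct 13, 2028 is Nov 2, 2028.
The date on which the refund becomes due: Nov 2, 2028 + 8 days = Nov 10, 2028.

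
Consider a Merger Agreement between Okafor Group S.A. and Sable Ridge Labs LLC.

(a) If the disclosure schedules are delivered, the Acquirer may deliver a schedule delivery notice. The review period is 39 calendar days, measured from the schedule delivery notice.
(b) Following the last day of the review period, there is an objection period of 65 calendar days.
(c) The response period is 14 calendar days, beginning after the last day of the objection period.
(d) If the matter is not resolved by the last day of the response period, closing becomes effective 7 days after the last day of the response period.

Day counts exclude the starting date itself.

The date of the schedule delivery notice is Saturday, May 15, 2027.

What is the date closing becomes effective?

Adding 39 calendar days to May 15, 2027 gives Jun 23, 2027, which is the last day of the review period.
The last day of the objection period: Jun 23, 2027 + 65 days = Aug 27, 2027.
Adding 14 calendar days to Aug 27, 2027 gives Sep 10, 2027, which is the last day of the response period.
The date closing becomes effective: 7 calendar days after Sep 10, 2027 is Sep 17, 2027.

Sep 17, 2027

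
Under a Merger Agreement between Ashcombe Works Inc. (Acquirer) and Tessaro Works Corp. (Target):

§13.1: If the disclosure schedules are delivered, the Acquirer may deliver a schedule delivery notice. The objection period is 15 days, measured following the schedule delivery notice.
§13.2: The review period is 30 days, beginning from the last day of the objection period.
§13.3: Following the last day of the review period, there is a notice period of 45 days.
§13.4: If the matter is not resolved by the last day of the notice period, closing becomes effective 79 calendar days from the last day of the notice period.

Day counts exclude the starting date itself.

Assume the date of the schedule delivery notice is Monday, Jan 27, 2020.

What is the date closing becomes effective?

Jul 14, 2020

Adding 15 calendar days to Jan 27, 2020 gives Feb 11, 2020, which is the last day of the objection period.
The last day of the review period: Feb 11, 2020 + 30 days = Mar 12, 2020.
Adding 45 calendar days to Mar 12, 2020 gives Apr 26, 2020, which is the last day of the notice period.
The date closing becomes effective: 79 calendar days after Apr 26, 2020 is Jul 14, 2020.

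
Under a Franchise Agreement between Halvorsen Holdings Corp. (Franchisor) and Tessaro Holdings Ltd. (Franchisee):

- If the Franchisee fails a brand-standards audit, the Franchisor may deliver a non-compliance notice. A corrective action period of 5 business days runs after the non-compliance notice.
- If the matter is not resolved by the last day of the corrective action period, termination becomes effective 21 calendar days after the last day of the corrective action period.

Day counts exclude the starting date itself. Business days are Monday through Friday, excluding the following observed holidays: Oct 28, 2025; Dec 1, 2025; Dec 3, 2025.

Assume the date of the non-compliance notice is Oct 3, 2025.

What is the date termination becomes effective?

From Friday, Oct 3, 2025, 5 business days (Oct 6, Oct 7, Oct 8, Oct 9, Oct 10, skipping weekends) brings us to Friday, Oct 10, 2025, which is the last day of the corrective action period.
The date termination becomes effective: Oct 10, 2025 + 21 days = Oct 31, 2025.

Oct 31, 2025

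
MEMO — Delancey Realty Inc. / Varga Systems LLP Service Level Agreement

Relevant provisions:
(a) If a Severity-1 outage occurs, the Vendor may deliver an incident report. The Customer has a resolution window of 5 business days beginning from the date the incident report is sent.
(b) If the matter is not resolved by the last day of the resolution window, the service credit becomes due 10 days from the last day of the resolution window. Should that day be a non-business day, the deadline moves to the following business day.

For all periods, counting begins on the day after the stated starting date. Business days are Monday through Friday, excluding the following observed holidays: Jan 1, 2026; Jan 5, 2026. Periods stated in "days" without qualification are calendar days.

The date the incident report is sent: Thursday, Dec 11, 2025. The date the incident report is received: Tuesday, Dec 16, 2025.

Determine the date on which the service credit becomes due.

From Thursday, Dec 11, 2025, 5 business days (Dec 12, Dec 15, Dec 16, Dec 17, Dec 18, skipping weekends) brings us to Thursday, Dec 18, 2025, which is the last day of the resolution window.
The date on which the service credit becomes due: 10 calendar days after Dec 18, 2025 is Dec 28, 2025. That falls on a Sunday, so it rolls to the next business day, Monday, Dec 29, 2025.

Dec 29, 2025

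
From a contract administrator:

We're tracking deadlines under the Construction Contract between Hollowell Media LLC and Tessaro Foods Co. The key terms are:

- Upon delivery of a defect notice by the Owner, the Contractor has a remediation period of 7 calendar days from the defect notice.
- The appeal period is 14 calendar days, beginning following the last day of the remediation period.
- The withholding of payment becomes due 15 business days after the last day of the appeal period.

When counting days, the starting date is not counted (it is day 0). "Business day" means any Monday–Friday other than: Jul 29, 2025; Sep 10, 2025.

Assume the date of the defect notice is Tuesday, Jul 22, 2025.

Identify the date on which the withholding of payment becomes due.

Adding 7 calendar days to Jul 22, 2025 gives Jul 29, 2025, which is the last day of the remediation period.
The last day of the appeal period: Jul 29, 2025 + 14 days = Aug 12, 2025.
From Tuesday, Aug 12, 2025, 15 business days (Aug 13, Aug 14, Aug 15, Aug 18, …, Aug 29, Sep 1, Sep 2, skipping weekends) brings us to Tuesday, Sep 2, 2025, which is the date on which the withholding of payment becomes due.

Sep 2, 2025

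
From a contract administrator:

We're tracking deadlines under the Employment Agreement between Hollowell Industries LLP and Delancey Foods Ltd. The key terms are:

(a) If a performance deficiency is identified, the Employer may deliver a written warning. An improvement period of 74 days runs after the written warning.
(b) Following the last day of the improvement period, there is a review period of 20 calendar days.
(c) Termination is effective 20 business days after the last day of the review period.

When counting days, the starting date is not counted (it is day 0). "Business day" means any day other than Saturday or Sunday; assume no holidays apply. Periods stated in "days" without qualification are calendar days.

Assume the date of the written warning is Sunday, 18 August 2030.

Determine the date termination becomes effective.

Adding 74 calendar days to 18 August 2030 gives 31 October 2030, which is the last day of the improvement period.
Adding 20 calendar days to 31 October 2030 gives 20 November 2030, which is the last day of the review period.
The date termination becomes effective: 20 business days after Wednesday, 20 November 2030, skipping weekends — Nov 21, Nov 22, Nov 25, Nov 26, …, Dec 16, Dec 17, Dec 18 — lands on Wednesday, 18 December 2030.

18 December 2030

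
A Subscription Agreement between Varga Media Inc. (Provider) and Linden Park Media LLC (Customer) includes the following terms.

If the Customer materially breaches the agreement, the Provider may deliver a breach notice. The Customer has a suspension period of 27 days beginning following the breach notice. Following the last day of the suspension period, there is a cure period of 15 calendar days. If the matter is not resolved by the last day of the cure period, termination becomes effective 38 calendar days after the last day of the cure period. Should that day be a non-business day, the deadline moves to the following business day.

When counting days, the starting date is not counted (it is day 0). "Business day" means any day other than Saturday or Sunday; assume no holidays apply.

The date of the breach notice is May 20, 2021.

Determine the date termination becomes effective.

Adding 27 calendar days to May 20, 2021 gives Jun 16, 2021, which is the last day of the suspension period.
Adding 15 calendar days to Jun 16, 2021 gives Jul 1, 2021, which is the last day of the cure period.
The date termination becomes effective: Jul 1, 2021 + 38 days = Aug 8, 2021. That falls on a Sunday, so it rolls to the next business day, Monday, Aug 9, 2021.

Aug 9, 2021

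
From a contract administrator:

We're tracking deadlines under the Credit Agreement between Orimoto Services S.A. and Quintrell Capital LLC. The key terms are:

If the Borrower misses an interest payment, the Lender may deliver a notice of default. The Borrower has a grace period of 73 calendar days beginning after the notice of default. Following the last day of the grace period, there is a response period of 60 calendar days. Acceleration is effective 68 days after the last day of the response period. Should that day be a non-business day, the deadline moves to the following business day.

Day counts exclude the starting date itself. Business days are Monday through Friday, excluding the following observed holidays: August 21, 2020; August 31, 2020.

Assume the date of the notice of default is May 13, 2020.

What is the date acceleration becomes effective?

November 30, 2020

The last day of the grace period: 73 calendar days after May 13, 2020 is July 25, 2020.
The last day of the response period: July 25, 2020 + 60 days = September 23, 2020.
Adding 68 calendar days to September 23, 2020 gives November 30, 2020, which is the date acceleration becomes effective. November 30, 2020 is a Monday and is not a listed holiday, so no roll-forward applies.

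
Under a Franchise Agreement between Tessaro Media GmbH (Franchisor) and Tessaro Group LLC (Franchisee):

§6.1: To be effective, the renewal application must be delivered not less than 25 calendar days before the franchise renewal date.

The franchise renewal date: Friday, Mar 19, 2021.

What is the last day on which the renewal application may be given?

Mar 19, 2021 minus 25 days is Feb 22, 2021.

Feb 22, 2021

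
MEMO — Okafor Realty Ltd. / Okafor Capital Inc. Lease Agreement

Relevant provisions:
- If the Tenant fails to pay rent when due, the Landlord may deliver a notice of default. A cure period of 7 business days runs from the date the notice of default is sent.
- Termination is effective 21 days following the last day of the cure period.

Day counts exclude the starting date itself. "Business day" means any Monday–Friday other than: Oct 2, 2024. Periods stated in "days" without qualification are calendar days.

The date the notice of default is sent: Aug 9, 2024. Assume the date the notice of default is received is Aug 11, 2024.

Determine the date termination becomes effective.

Sep 10, 2024

The last day of the cure period: counting 7 business days from Friday, Aug 9, 2024 (Aug 12, Aug 13, Aug 14, Aug 15, Aug 16, Aug 19, Aug 20, skipping weekends) reaches Tuesday, Aug 20, 2024.
Adding 21 calendar days to Aug 20, 2024 gives Sep 10, 2024, which is the date termination becomes effective.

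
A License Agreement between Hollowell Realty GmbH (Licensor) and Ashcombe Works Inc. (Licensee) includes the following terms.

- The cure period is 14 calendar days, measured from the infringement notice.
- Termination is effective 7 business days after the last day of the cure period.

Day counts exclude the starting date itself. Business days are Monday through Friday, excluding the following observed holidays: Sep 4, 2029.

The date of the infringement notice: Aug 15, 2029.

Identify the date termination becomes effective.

The last day of the cure period: Aug 15, 2029 + 14 days = Aug 29, 2029.
The date termination becomes effective: 7 business days after Wednesday, Aug 29, 2029, skipping weekends and the listed holiday on Sep 4 — Aug 30, Aug 31, Sep 3, Sep 5, Sep 6, Sep 7, Sep 10 — lands on Monday, Sep 10, 2029.

Sep 10, 2029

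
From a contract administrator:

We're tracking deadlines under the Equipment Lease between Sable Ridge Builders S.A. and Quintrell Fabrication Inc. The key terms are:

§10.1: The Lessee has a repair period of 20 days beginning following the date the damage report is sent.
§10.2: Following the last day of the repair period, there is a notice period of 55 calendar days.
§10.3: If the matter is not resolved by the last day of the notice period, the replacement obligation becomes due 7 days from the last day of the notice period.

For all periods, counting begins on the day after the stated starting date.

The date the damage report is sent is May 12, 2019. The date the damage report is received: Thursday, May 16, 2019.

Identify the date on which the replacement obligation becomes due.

Adding 20 calendar days to May 12, 2019 gives Jun 1, 2019, which is the last day of the repair period.
The last day of the notice period: Jun 1, 2019 + 55 days = Jul 26, 2019.
The date on which the replacement obligation becomes due: Jul 26, 2019 + 7 days = Aug 2, 2019.

Aug 2, 2019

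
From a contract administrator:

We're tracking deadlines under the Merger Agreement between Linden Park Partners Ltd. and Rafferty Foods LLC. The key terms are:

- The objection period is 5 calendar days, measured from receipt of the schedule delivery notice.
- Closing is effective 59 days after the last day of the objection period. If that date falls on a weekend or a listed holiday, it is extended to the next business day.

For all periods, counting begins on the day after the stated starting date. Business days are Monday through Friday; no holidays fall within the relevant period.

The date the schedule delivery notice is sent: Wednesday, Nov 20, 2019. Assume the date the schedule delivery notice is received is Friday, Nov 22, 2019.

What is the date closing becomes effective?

Adding 5 calendar days to Nov 22, 2019 gives Nov 27, 2019, which is the last day of the objection period.
The date closing becomes effective: Nov 27, 2019 + 59 days = Jan 25, 2020. That falls on a Saturday, so it rolls to the next business day, Monday, Jan 27, 2020.

Jan 27, 2020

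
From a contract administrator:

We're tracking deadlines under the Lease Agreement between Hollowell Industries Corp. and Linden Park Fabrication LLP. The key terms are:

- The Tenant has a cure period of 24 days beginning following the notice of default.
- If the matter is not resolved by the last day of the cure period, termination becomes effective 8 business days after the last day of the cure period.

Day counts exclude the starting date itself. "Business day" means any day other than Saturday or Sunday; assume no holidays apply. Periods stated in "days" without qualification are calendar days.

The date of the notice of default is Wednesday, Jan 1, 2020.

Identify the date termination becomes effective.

Feb 5, 2020

The last day of the cure period: Jan 1, 2020 + 24 days = Jan 25, 2020.
From Saturday, Jan 25, 2020, 8 business days (Jan 27, Jan 28, Jan 29, Jan 30, Jan 31, Feb 3, Feb 4, Feb 5, skipping weekends) brings us to Wednesday, Feb 5, 2020, which is the date termination becomes effective.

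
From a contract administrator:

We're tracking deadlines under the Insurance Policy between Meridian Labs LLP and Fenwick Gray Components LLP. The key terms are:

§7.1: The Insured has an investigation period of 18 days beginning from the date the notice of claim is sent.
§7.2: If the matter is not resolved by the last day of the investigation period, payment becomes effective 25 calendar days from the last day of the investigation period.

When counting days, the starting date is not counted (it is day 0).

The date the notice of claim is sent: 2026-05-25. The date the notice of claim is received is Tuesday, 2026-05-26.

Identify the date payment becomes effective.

The last day of the investigation period: 18 calendar days after 2026-05-25 is 2026-06-12.
The date payment becomes effective: 2026-06-12 + 25 days = 2026-07-07.

2026-07-07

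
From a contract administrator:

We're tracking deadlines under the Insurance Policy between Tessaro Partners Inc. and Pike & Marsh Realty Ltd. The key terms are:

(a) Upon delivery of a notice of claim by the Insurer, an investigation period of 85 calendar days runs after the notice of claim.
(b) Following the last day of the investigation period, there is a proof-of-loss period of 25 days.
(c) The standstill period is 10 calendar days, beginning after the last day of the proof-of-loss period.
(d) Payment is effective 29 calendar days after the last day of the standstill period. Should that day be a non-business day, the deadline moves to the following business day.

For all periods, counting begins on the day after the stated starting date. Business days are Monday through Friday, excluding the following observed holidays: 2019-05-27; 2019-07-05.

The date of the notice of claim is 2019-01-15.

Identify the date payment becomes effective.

2019-06-13

The last day of the investigation period: 2019-01-15 + 85 days = 2019-04-10.
The last day of the proof-of-loss period: 2019-04-10 + 25 days = 2019-05-05.
The last day of the standstill period: 10 calendar days after 2019-05-05 is 2019-05-15.
The date payment becomes effective: 29 calendar days after 2019-05-15 is 2019-06-13. 2019-06-13 is a Thursday and is not a listed holiday, so no roll-forward applies.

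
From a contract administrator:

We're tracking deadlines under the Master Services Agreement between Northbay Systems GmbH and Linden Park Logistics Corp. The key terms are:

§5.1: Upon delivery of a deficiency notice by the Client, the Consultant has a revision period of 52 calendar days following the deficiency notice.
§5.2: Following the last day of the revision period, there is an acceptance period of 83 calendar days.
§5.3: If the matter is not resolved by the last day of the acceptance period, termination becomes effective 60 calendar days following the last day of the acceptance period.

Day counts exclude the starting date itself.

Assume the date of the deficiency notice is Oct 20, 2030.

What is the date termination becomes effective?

May 3, 2031

The last day of the revision period: 52 calendar days after Oct 20, 2030 is Dec 11, 2030.
The last day of the acceptance period: Dec 11, 2030 + 83 days = Mar 4, 2031.
The date termination becomes effective: Mar 4, 2031 + 60 days = May 3, 2031.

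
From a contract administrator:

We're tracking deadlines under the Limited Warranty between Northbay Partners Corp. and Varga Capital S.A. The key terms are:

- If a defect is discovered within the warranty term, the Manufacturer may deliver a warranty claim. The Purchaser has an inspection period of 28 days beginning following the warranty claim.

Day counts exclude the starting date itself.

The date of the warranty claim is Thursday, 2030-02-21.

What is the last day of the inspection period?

The last day of the inspection period: 28 calendar days after 2030-02-21 is 2030-03-21.

2030-03-21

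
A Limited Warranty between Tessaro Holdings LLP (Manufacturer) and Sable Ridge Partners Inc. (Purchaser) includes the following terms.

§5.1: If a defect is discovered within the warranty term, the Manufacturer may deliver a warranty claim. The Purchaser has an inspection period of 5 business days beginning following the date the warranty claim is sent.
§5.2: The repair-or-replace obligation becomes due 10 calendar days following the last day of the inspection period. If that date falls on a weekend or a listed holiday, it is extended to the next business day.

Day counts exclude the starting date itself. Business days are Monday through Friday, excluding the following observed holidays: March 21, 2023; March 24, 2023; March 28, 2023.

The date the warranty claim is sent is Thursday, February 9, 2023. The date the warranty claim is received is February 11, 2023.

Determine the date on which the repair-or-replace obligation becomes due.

February 27, 2023

The last day of the inspection period: 5 business days after Thursday, February 9, 2023, skipping weekends — Feb 10, Feb 13, Feb 14, Feb 15, Feb 16 — lands on Thursday, February 16, 2023.
The date on which the repair-or-replace obligation becomes due: February 16, 2023 + 10 days = February 26, 2023. That falls on a Sunday, so it rolls to the next business day, Monday, February 27, 2023.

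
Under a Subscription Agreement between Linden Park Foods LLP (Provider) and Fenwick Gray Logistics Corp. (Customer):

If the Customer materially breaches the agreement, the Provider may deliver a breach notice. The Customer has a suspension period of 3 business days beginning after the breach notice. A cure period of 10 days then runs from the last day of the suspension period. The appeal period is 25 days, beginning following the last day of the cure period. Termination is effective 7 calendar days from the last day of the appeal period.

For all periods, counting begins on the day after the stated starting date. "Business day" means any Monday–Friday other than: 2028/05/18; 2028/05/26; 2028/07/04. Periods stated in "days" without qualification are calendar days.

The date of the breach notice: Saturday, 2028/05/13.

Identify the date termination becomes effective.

The last day of the suspension period: 3 business days after Saturday, 2028/05/13, skipping weekends — May 15, May 16, May 17 — lands on Wednesday, 2028/05/17.
The last day of the cure period: 2028/05/17 + 10 days = 2028/05/27.
The last day of the appeal period: 2028/05/27 + 25 days = 2028/06/21.
The date termination becomes effective: 7 calendar days after 2028/06/21 is 2028/06/28.

2028/06/28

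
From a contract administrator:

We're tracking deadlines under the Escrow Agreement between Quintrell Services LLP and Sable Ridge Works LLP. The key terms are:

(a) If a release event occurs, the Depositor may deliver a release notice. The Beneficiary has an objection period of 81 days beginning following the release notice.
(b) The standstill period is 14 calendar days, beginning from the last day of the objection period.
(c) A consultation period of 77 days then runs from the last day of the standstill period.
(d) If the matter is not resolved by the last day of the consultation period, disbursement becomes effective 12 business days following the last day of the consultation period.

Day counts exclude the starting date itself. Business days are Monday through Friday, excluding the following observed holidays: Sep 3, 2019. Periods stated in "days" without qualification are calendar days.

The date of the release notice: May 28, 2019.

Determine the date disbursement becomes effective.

Dec 3, 2019

The last day of the objection period: May 28, 2019 + 81 days = Aug 17, 2019.
Adding 14 calendar days to Aug 17, 2019 gives Aug 31, 2019, which is the last day of the standstill period.
Adding 77 calendar days to Aug 31, 2019 gives Nov 16, 2019, which is the last day of the consultation period.
From Saturday, Nov 16, 2019, 12 business days (Nov 18, Nov 19, Nov 20, Nov 21, …, Nov 29, Dec 2, Dec 3, skipping weekends) brings us to Tuesday, Dec 3, 2019, which is the date disbursement becomes effective.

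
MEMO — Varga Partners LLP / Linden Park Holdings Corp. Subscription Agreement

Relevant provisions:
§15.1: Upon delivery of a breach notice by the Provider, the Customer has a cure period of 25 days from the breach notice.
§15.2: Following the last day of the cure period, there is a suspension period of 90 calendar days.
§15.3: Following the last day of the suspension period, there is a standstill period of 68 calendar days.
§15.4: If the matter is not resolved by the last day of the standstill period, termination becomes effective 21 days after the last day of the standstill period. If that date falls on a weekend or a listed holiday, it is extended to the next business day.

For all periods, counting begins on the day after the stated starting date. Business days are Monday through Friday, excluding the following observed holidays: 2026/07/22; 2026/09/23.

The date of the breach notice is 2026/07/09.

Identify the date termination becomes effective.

2027/01/29

Adding 25 calendar days to 2026/07/09 gives 2026/08/03, which is the last day of the cure period.
The last day of the suspension period: 2026/08/03 + 90 days = 2026/11/01.
Adding 68 calendar days to 2026/11/01 gives 2027/01/08, which is the last day of the standstill period.
Adding 21 calendar days to 2027/01/08 gives 2027/01/29, which is the date termination becomes effective. 2027/01/29 is a Friday and is not a listed holiday, so no roll-forward applies.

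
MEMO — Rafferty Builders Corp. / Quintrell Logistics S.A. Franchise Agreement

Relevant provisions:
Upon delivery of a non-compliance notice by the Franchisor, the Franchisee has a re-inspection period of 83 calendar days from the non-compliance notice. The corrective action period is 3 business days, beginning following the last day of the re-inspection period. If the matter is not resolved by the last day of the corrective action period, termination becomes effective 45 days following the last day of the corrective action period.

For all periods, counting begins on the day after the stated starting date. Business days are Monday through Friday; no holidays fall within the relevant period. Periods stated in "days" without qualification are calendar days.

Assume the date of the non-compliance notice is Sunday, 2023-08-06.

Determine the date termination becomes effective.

Adding 83 calendar days to 2023-08-06 gives 2023-10-28, which is the last day of the re-inspection period.
The last day of the corrective action period: 3 business days after Saturday, 2023-10-28, skipping weekends — Oct 30, Oct 31, Nov 1 — lands on Wednesday, 2023-11-01.
Adding 45 calendar days to 2023-11-01 gives 2023-12-16, which is the date termination becomes effective.

2023-12-16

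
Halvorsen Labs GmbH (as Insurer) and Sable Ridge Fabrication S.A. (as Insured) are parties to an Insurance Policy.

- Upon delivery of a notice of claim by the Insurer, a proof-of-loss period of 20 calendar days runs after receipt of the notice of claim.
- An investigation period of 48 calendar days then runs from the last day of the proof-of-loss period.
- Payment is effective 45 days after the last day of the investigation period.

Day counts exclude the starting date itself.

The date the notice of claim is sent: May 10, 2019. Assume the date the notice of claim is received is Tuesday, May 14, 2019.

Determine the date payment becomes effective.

Sep 4, 2019

Adding 20 calendar days to May 14, 2019 gives Jun 3, 2019, which is the last day of the proof-of-loss period.
The last day of the investigation period: Jun 3, 2019 + 48 days = Jul 21, 2019.
The date payment becomes effective: Jul 21, 2019 + 45 days = Sep 4, 2019.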